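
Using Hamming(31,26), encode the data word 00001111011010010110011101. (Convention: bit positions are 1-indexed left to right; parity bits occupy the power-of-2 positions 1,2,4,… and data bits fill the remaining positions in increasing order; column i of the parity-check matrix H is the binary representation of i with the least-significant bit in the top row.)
Codeword c = d · G (mod 2), d = 00001111011010010110011101:
  c[0] = d·G[:,0] = (00001111011010010110011101)·(11011010101101010101010101) mod 2 = 0+0+0+0+1+0+1+0+0+0+1+0+0+0+0+1+0+1+0+0+0+1+0+1+0+1 mod 2 = 0
  c[1] = d·G[:,1] = (00001111011010010110011101)·(10110110011011001100110011) mod 2 = 0+0+0+0+0+1+1+0+0+1+1+0+1+0+0+0+0+1+0+0+0+1+0+0+0+1 mod 2 = 0
  c[2] = d·G[:,2] = (00001111011010010110011101)·(10000000000000000000000000) mod 2 = 0+0+0+0+0+0+0+0+0+0+0+0+0+0+0+0+0+0+0+0+0+0+0+0+0+0 mod 2 = 0
  c[3] = d·G[:,3] = (00001111011010010110011101)·(01110001111000111100001111) mod 2 = 0+0+0+0+0+0+0+1+0+1+1+0+0+0+0+1+0+1+0+0+0+0+1+1+0+1 mod 2 = 0
  c[4] = d·G[:,4] = (00001111011010010110011101)·(01000000000000000000000000) mod 2 = 0+0+0+0+0+0+0+0+0+0+0+0+0+0+0+0+0+0+0+0+0+0+0+0+0+0 mod 2 = 0
  c[5] = d·G[:,5] = (00001111011010010110011101)·(00100000000000000000000000) mod 2 = 0+0+0+0+0+0+0+0+0+0+0+0+0+0+0+0+0+0+0+0+0+0+0+0+0+0 mod 2 = 0
  c[6] = d·G[:,6] = (00001111011010010110011101)·(00010000000000000000000000) mod 2 = 0+0+0+0+0+0+0+0+0+0+0+0+0+0+0+0+0+0+0+0+0+0+0+0+0+0 mod 2 = 0
  c[7] = d·G[:,7] = (00001111011010010110011101)·(00001111111000000011111111) mod 2 = 0+0+0+0+1+1+1+1+0+1+1+0+0+0+0+0+0+0+1+0+0+1+1+1+0+1 mod 2 = 1
  c[8] = d·G[:,8] = (00001111011010010110011101)·(00001000000000000000000000) mod 2 = 0+0+0+0+1+0+0+0+0+0+0+0+0+0+0+0+0+0+0+0+0+0+0+0+0+0 mod 2 = 1
  c[9] = d·G[:,9] = (00001111011010010110011101)·(00000100000000000000000000) mod 2 = 0+0+0+0+0+1+0+0+0+0+0+0+0+0+0+0+0+0+0+0+0+0+0+0+0+0 mod 2 = 1
  c[10] = d·G[:,10] = (00001111011010010110011101)·(00000010000000000000000000) mod 2 = 0+0+0+0+0+0+1+0+0+0+0+0+0+0+0+0+0+0+0+0+0+0+0+0+0+0 mod 2 = 1
  c[11] = d·G[:,11] = (00001111011010010110011101)·(00000001000000000000000000) mod 2 = 0+0+0+0+0+0+0+1+0+0+0+0+0+0+0+0+0+0+0+0+0+0+0+0+0+0 mod 2 = 1
  c[12] = d·G[:,12] = (00001111011010010110011101)·(00000000100000000000000000) mod 2 = 0+0+0+0+0+0+0+0+0+0+0+0+0+0+0+0+0+0+0+0+0+0+0+0+0+0 mod 2 = 0
  c[13] = d·G[:,13] = (00001111011010010110011101)·(00000000010000000000000000) mod 2 = 0+0+0+0+0+0+0+0+0+1+0+0+0+0+0+0+0+0+0+0+0+0+0+0+0+0 mod 2 = 1
  c[14] = d·G[:,14] = (00001111011010010110011101)·(00000000001000000000000000) mod 2 = 0+0+0+0+0+0+0+0+0+0+1+0+0+0+0+0+0+0+0+0+0+0+0+0+0+0 mod 2 = 1
  c[15] = d·G[:,15] = (00001111011010010110011101)·(00000000000111111111111111) mod 2 = 0+0+0+0+0+0+0+0+0+0+0+0+1+0+0+1+0+1+1+0+0+1+1+1+0+1 mod 2 = 0
  c[16] = d·G[:,16] = (00001111011010010110011101)·(00000000000100000000000000) mod 2 = 0+0+0+0+0+0+0+0+0+0+0+0+0+0+0+0+0+0+0+0+0+0+0+0+0+0 mod 2 = 0
  c[17] = d·G[:,17] = (00001111011010010110011101)·(00000000000010000000000000) mod 2 = 0+0+0+0+0+0+0+0+0+0+0+0+1+0+0+0+0+0+0+0+0+0+0+0+0+0 mod 2 = 1
  c[18] = d·G[:,18] = (00001111011010010110011101)·(00000000000001000000000000) mod 2 = 0+0+0+0+0+0+0+0+0+0+0+0+0+0+0+0+0+0+0+0+0+0+0+0+0+0 mod 2 = 0
  c[19] = d·G[:,19] = (00001111011010010110011101)·(00000000000000100000000000) mod 2 = 0+0+0+0+0+0+0+0+0+0+0+0+0+0+0+0+0+0+0+0+0+0+0+0+0+0 mod 2 = 0
  c[20] = d·G[:,20] = (00001111011010010110011101)·(00000000000000010000000000) mod 2 = 0+0+0+0+0+0+0+0+0+0+0+0+0+0+0+1+0+0+0+0+0+0+0+0+0+0 mod 2 = 1
  c[21] = d·G[:,21] = (00001111011010010110011101)·(00000000000000001000000000) mod 2 = 0+0+0+0+0+0+0+0+0+0+0+0+0+0+0+0+0+0+0+0+0+0+0+0+0+0 mod 2 = 0
  c[22] = d·G[:,22] = (00001111011010010110011101)·(00000000000000000100000000) mod 2 = 0+0+0+0+0+0+0+0+0+0+0+0+0+0+0+0+0+1+0+0+0+0+0+0+0+0 mod 2 = 1
  c[23] = d·G[:,23] = (00001111011010010110011101)·(00000000000000000010000000) mod 2 = 0+0+0+0+0+0+0+0+0+0+0+0+0+0+0+0+0+0+1+0+0+0+0+0+0+0 mod 2 = 1
  c[24] = d·G[:,24] = (00001111011010010110011101)·(00000000000000000001000000) mod 2 = 0+0+0+0+0+0+0+0+0+0+0+0+0+0+0+0+0+0+0+0+0+0+0+0+0+0 mod 2 = 0
  c[25] = d·G[:,25] = (00001111011010010110011101)·(00000000000000000000100000) mod 2 = 0+0+0+0+0+0+0+0+0+0+0+0+0+0+0+0+0+0+0+0+0+0+0+0+0+0 mod 2 = 0
  c[26] = d·G[:,26] = (00001111011010010110011101)·(00000000000000000000010000) mod 2 = 0+0+0+0+0+0+0+0+0+0+0+0+0+0+0+0+0+0+0+0+0+1+0+0+0+0 mod 2 = 1
  c[27] = d·G[:,27] = (00001111011010010110011101)·(00000000000000000000001000) mod 2 = 0+0+0+0+0+0+0+0+0+0+0+0+0+0+0+0+0+0+0+0+0+0+1+0+0+0 mod 2 = 1
  c[28] = d·G[:,28] = (00001111011010010110011101)·(00000000000000000000000100) mod 2 = 0+0+0+0+0+0+0+0+0+0+0+0+0+0+0+0+0+0+0+0+0+0+0+1+0+0 mod 2 = 1
  c[29] = d·G[:,29] = (00001111011010010110011101)·(00000000000000000000000010) mod 2 = 0+0+0+0+0+0+0+0+0+0+0+0+0+0+0+0+0+0+0+0+0+0+0+0+0+0 mod 2 = 0
  c[30] = d·G[:,30] = (00001111011010010110011101)·(00000000000000000000000001) mod 2 = 0+0+0+0+0+0+0+0+0+0+0+0+0+0+0+0+0+0+0+0+0+0+0+0+0+1 mod 2 = 1
Codeword = 0000000111110110010010110011101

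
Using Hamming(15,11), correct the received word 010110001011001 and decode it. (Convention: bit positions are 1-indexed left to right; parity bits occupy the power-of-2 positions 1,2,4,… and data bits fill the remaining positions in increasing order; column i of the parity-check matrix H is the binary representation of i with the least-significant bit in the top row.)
Syndrome s = H · r^T (mod 2), r = 010110001011001:
  s[0] = (101010101010101)·(010110001011001) mod 2 = 0+0+0+0+1+0+0+0+1+0+1+0+0+0+1 mod 2 = 0
  s[1] = (011001100110011)·(010110001011001) mod 2 = 0+1+0+0+0+0+0+0+0+0+1+0+0+0+1 mod 2 = 1
  s[2] = (000111100001111)·(010110001011001) mod 2 = 0+0+0+1+1+0+0+0+0+0+0+1+0+0+1 mod 2 = 0
  s[3] = (000000011111111)·(010110001011001) mod 2 = 0+0+0+0+0+0+0+0+1+0+1+1+0+0+1 mod 2 = 0
Syndrome = 0100
Column 2 of H equals this syndrome → error at bit 2 (1-indexed).
Flip bit 2: 010110001011001 → 000110001011001
Extract data bits at positions {3,5,6,7,9,10,11,12,13,14,15}: 01001011001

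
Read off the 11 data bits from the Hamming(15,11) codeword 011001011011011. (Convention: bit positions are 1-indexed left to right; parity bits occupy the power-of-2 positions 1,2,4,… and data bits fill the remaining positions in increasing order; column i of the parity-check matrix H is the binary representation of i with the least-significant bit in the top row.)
Parity bits occupy power-of-2 positions; data bits are at positions {3,5,6,7,9,10,11,12,13,14,15} (1-indexed).
Extract: c[3]=1 c[5]=0 c[6]=1 c[7]=0 c[9]=1 c[10]=0 c[11]=1 c[12]=1 c[13]=0 c[14]=1 c[15]=1
Data = 10101011011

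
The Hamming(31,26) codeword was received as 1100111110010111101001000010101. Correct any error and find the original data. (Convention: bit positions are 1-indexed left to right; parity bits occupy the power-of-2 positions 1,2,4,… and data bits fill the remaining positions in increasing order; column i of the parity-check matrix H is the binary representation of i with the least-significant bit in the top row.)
Syndrome s = H · r^T (mod 2), r = 1100111110010111101001000010101:
  s[0] = (1010101010101010101010101010101)·(1100111110010111101001000010101) mod 2 = 1+0+0+0+1+0+1+0+1+0+0+0+0+0+1+0+1+0+1+0+0+0+0+0+0+0+1+0+1+0+1 mod 2 = 0
  s[1] = (0110011001100110011001100110011)·(1100111110010111101001000010101) mod 2 = 0+1+0+0+0+1+1+0+0+0+0+0+0+1+1+0+0+0+1+0+0+1+0+0+0+0+1+0+0+0+1 mod 2 = 1
  s[2] = (0001111000011110000111100001111)·(1100111110010111101001000010101) mod 2 = 0+0+0+0+1+1+1+0+0+0+0+1+0+1+1+0+0+0+0+0+0+1+0+0+0+0+0+0+1+0+1 mod 2 = 1
  s[3] = (0000000111111110000000011111111)·(1100111110010111101001000010101) mod 2 = 0+0+0+0+0+0+0+1+1+0+0+1+0+1+1+0+0+0+0+0+0+0+0+0+0+0+1+0+1+0+1 mod 2 = 0
  s[4] = (0000000000000001111111111111111)·(1100111110010111101001000010101) mod 2 = 0+0+0+0+0+0+0+0+0+0+0+0+0+0+0+1+1+0+1+0+0+1+0+0+0+0+1+0+1+0+1 mod 2 = 1
Syndrome = 01101
Column 22 of H equals this syndrome → error at bit 22 (1-indexed).
Flip bit 22: 1100111110010111101001000010101 → 1100111110010111101000000010101
Extract data bits at positions {3,5,6,7,9,10,11,12,13,14,15,17,18,19,20,21,22,23,24,25,26,27,28,29,30,31}: 01111001011101000000010101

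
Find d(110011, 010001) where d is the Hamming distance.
XOR = 100010, count of 1s = 2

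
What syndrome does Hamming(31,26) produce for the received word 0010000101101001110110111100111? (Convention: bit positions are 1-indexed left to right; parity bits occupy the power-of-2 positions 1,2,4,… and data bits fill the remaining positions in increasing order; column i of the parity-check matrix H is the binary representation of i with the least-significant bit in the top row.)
Syndrome s = H · r^T (mod 2), r = 0010000101101001110110111100111:
  s[0] = (1010101010101010101010101010101)·(0010000101101001110110111100111) mod 2 = 0+0+1+0+0+0+0+0+0+0+1+0+1+0+0+0+1+0+0+0+1+0+1+0+1+0+0+0+1+0+1 mod 2 = 1
  s[1] = (0110011001100110011001100110011)·(0010000101101001110110111100111) mod 2 = 0+0+1+0+0+0+0+0+0+1+1+0+0+0+0+0+0+1+0+0+0+0+1+0+0+1+0+0+0+1+1 mod 2 = 0
  s[2] = (0001111000011110000111100001111)·(0010000101101001110110111100111) mod 2 = 0+0+0+0+0+0+0+0+0+0+0+0+1+0+0+0+0+0+0+1+1+0+1+0+0+0+0+0+1+1+1 mod 2 = 1
  s[3] = (0000000111111110000000011111111)·(0010000101101001110110111100111) mod 2 = 0+0+0+0+0+0+0+1+0+1+1+0+1+0+0+0+0+0+0+0+0+0+0+1+1+1+0+0+1+1+1 mod 2 = 0
  s[4] = (0000000000000001111111111111111)·(0010000101101001110110111100111) mod 2 = 0+0+0+0+0+0+0+0+0+0+0+0+0+0+0+1+1+1+0+1+1+0+1+1+1+1+0+0+1+1+1 mod 2 = 0
Syndrome = 10100
Non-zero syndrome: error at position 5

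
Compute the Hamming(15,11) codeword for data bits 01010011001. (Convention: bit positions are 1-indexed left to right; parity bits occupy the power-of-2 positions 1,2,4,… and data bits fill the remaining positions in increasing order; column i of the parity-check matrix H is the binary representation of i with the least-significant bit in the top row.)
Codeword c = d · G (mod 2), d = 01010011001:
  c[0] = d·G[:,0] = (01010011001)·(11011010101) mod 2 = 0+1+0+1+0+0+1+0+0+0+1 mod 2 = 0
  c[1] = d·G[:,1] = (01010011001)·(10110110011) mod 2 = 0+0+0+1+0+0+1+0+0+0+1 mod 2 = 1
  c[2] = d·G[:,2] = (01010011001)·(10000000000) mod 2 = 0+0+0+0+0+0+0+0+0+0+0 mod 2 = 0
  c[3] = d·G[:,3] = (01010011001)·(01110001111) mod 2 = 0+1+0+1+0+0+0+1+0+0+1 mod 2 = 0
  c[4] = d·G[:,4] = (01010011001)·(01000000000) mod 2 = 0+1+0+0+0+0+0+0+0+0+0 mod 2 = 1
  c[5] = d·G[:,5] = (01010011001)·(00100000000) mod 2 = 0+0+0+0+0+0+0+0+0+0+0 mod 2 = 0
  c[6] = d·G[:,6] = (01010011001)·(00010000000) mod 2 = 0+0+0+1+0+0+0+0+0+0+0 mod 2 = 1
  c[7] = d·G[:,7] = (01010011001)·(00001111111) mod 2 = 0+0+0+0+0+0+1+1+0+0+1 mod 2 = 1
  c[8] = d·G[:,8] = (01010011001)·(00001000000) mod 2 = 0+0+0+0+0+0+0+0+0+0+0 mod 2 = 0
  c[9] = d·G[:,9] = (01010011001)·(00000100000) mod 2 = 0+0+0+0+0+0+0+0+0+0+0 mod 2 = 0
  c[10] = d·G[:,10] = (01010011001)·(00000010000) mod 2 = 0+0+0+0+0+0+1+0+0+0+0 mod 2 = 1
  c[11] = d·G[:,11] = (01010011001)·(00000001000) mod 2 = 0+0+0+0+0+0+0+1+0+0+0 mod 2 = 1
  c[12] = d·G[:,12] = (01010011001)·(00000000100) mod 2 = 0+0+0+0+0+0+0+0+0+0+0 mod 2 = 0
  c[13] = d·G[:,13] = (01010011001)·(00000000010) mod 2 = 0+0+0+0+0+0+0+0+0+0+0 mod 2 = 0
  c[14] = d·G[:,14] = (01010011001)·(00000000001) mod 2 = 0+0+0+0+0+0+0+0+0+0+1 mod 2 = 1
Codeword = 010010110011001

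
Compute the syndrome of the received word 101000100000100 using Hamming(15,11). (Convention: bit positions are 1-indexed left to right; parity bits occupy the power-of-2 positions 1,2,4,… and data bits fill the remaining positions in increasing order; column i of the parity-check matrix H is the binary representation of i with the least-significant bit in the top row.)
Syndrome s = H · r^T (mod 2), r = 101000100000100:
  s[0] = (101010101010101)·(101000100000100) mod 2 = 1+0+1+0+0+0+1+0+0+0+0+0+1+0+0 mod 2 = 0
  s[1] = (011001100110011)·(101000100000100) mod 2 = 0+0+1+0+0+0+1+0+0+0+0+0+0+0+0 mod 2 = 0
  s[2] = (000111100001111)·(101000100000100) mod 2 = 0+0+0+0+0+0+1+0+0+0+0+0+1+0+0 mod 2 = 0
  s[3] = (000000011111111)·(101000100000100) mod 2 = 0+0+0+0+0+0+0+0+0+0+0+0+1+0+0 mod 2 = 1
Syndrome = 0001
Non-zero syndrome: error at position 8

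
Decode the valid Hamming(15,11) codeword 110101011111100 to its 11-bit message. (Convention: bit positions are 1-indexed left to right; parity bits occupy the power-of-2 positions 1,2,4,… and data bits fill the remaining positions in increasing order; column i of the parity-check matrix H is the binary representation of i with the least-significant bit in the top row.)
Parity bits occupy power-of-2 positions; data bits are at positions {3,5,6,7,9,10,11,12,13,14,15} (1-indexed).
Extract: c[3]=0 c[5]=0 c[6]=1 c[7]=0 c[9]=1 c[10]=1 c[11]=1 c[12]=1 c[13]=1 c[14]=0 c[15]=0
Data = 00101111100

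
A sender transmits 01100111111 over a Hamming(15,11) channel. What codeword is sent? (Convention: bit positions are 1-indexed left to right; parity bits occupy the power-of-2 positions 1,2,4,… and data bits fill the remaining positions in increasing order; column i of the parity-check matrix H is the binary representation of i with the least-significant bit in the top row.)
Codeword c = d · G (mod 2), d = 01100111111:
  c[0] = d·G[:,0] = (01100111111)·(11011010101) mod 2 = 0+1+0+0+0+0+1+0+1+0+1 mod 2 = 0
  c[1] = d·G[:,1] = (01100111111)·(10110110011) mod 2 = 0+0+1+0+0+1+1+0+0+1+1 mod 2 = 1
  c[2] = d·G[:,2] = (01100111111)·(10000000000) mod 2 = 0+0+0+0+0+0+0+0+0+0+0 mod 2 = 0
  c[3] = d·G[:,3] = (01100111111)·(01110001111) mod 2 = 0+1+1+0+0+0+0+1+1+1+1 mod 2 = 0
  c[4] = d·G[:,4] = (01100111111)·(01000000000) mod 2 = 0+1+0+0+0+0+0+0+0+0+0 mod 2 = 1
  c[5] = d·G[:,5] = (01100111111)·(00100000000) mod 2 = 0+0+1+0+0+0+0+0+0+0+0 mod 2 = 1
  c[6] = d·G[:,6] = (01100111111)·(00010000000) mod 2 = 0+0+0+0+0+0+0+0+0+0+0 mod 2 = 0
  c[7] = d·G[:,7] = (01100111111)·(00001111111) mod 2 = 0+0+0+0+0+1+1+1+1+1+1 mod 2 = 0
  c[8] = d·G[:,8] = (01100111111)·(00001000000) mod 2 = 0+0+0+0+0+0+0+0+0+0+0 mod 2 = 0
  c[9] = d·G[:,9] = (01100111111)·(00000100000) mod 2 = 0+0+0+0+0+1+0+0+0+0+0 mod 2 = 1
  c[10] = d·G[:,10] = (01100111111)·(00000010000) mod 2 = 0+0+0+0+0+0+1+0+0+0+0 mod 2 = 1
  c[11] = d·G[:,11] = (01100111111)·(00000001000) mod 2 = 0+0+0+0+0+0+0+1+0+0+0 mod 2 = 1
  c[12] = d·G[:,12] = (01100111111)·(00000000100) mod 2 = 0+0+0+0+0+0+0+0+1+0+0 mod 2 = 1
  c[13] = d·G[:,13] = (01100111111)·(00000000010) mod 2 = 0+0+0+0+0+0+0+0+0+1+0 mod 2 = 1
  c[14] = d·G[:,14] = (01100111111)·(00000000001) mod 2 = 0+0+0+0+0+0+0+0+0+0+1 mod 2 = 1
Codeword = 010011000111111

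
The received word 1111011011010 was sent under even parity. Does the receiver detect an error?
Sum of received bits: 1+1+1+1+0+1+1+0+1+1+0+1+0 = 9; 9 mod 2 = 1. Result is 1 ≠ 0 → error detected.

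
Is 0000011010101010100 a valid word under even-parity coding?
Sum of all bits: 0+0+0+0+0+1+1+0+1+0+1+0+1+0+1+0+1+0+0 = 7; 7 mod 2 = 1. Result is 1 → parity error detected.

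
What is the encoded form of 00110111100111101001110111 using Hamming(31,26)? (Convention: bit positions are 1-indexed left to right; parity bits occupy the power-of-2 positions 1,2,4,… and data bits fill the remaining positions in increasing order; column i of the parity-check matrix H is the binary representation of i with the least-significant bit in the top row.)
Codeword c = d · G (mod 2), d = 00110111100111101001110111:
  c[0] = d·G[:,0] = (00110111100111101001110111)·(11011010101101010101010101) mod 2 = 0+0+0+1+0+0+1+0+1+0+0+1+0+1+0+0+0+0+0+1+0+1+0+1+0+1 mod 2 = 1
  c[1] = d·G[:,1] = (00110111100111101001110111)·(10110110011011001100110011) mod 2 = 0+0+1+1+0+1+1+0+0+0+0+0+1+1+0+0+1+0+0+0+1+1+0+0+1+1 mod 2 = 1
  c[2] = d·G[:,2] = (00110111100111101001110111)·(10000000000000000000000000) mod 2 = 0+0+0+0+0+0+0+0+0+0+0+0+0+0+0+0+0+0+0+0+0+0+0+0+0+0 mod 2 = 0
  c[3] = d·G[:,3] = (00110111100111101001110111)·(01110001111000111100001111) mod 2 = 0+0+1+1+0+0+0+1+1+0+0+0+0+0+1+0+1+0+0+0+0+0+0+1+1+1 mod 2 = 1
  c[4] = d·G[:,4] = (00110111100111101001110111)·(01000000000000000000000000) mod 2 = 0+0+0+0+0+0+0+0+0+0+0+0+0+0+0+0+0+0+0+0+0+0+0+0+0+0 mod 2 = 0
  c[5] = d·G[:,5] = (00110111100111101001110111)·(00100000000000000000000000) mod 2 = 0+0+1+0+0+0+0+0+0+0+0+0+0+0+0+0+0+0+0+0+0+0+0+0+0+0 mod 2 = 1
  c[6] = d·G[:,6] = (00110111100111101001110111)·(00010000000000000000000000) mod 2 = 0+0+0+1+0+0+0+0+0+0+0+0+0+0+0+0+0+0+0+0+0+0+0+0+0+0 mod 2 = 1
  c[7] = d·G[:,7] = (00110111100111101001110111)·(00001111111000000011111111) mod 2 = 0+0+0+0+0+1+1+1+1+0+0+0+0+0+0+0+0+0+0+1+1+1+0+1+1+1 mod 2 = 0
  c[8] = d·G[:,8] = (00110111100111101001110111)·(00001000000000000000000000) mod 2 = 0+0+0+0+0+0+0+0+0+0+0+0+0+0+0+0+0+0+0+0+0+0+0+0+0+0 mod 2 = 0
  c[9] = d·G[:,9] = (00110111100111101001110111)·(00000100000000000000000000) mod 2 = 0+0+0+0+0+1+0+0+0+0+0+0+0+0+0+0+0+0+0+0+0+0+0+0+0+0 mod 2 = 1
  c[10] = d·G[:,10] = (00110111100111101001110111)·(00000010000000000000000000) mod 2 = 0+0+0+0+0+0+1+0+0+0+0+0+0+0+0+0+0+0+0+0+0+0+0+0+0+0 mod 2 = 1
  c[11] = d·G[:,11] = (00110111100111101001110111)·(00000001000000000000000000) mod 2 = 0+0+0+0+0+0+0+1+0+0+0+0+0+0+0+0+0+0+0+0+0+0+0+0+0+0 mod 2 = 1
  c[12] = d·G[:,12] = (00110111100111101001110111)·(00000000100000000000000000) mod 2 = 0+0+0+0+0+0+0+0+1+0+0+0+0+0+0+0+0+0+0+0+0+0+0+0+0+0 mod 2 = 1
  c[13] = d·G[:,13] = (00110111100111101001110111)·(00000000010000000000000000) mod 2 = 0+0+0+0+0+0+0+0+0+0+0+0+0+0+0+0+0+0+0+0+0+0+0+0+0+0 mod 2 = 0
  c[14] = d·G[:,14] = (00110111100111101001110111)·(00000000001000000000000000) mod 2 = 0+0+0+0+0+0+0+0+0+0+0+0+0+0+0+0+0+0+0+0+0+0+0+0+0+0 mod 2 = 0
  c[15] = d·G[:,15] = (00110111100111101001110111)·(00000000000111111111111111) mod 2 = 0+0+0+0+0+0+0+0+0+0+0+1+1+1+1+0+1+0+0+1+1+1+0+1+1+1 mod 2 = 1
  c[16] = d·G[:,16] = (00110111100111101001110111)·(00000000000100000000000000) mod 2 = 0+0+0+0+0+0+0+0+0+0+0+1+0+0+0+0+0+0+0+0+0+0+0+0+0+0 mod 2 = 1
  c[17] = d·G[:,17] = (00110111100111101001110111)·(00000000000010000000000000) mod 2 = 0+0+0+0+0+0+0+0+0+0+0+0+1+0+0+0+0+0+0+0+0+0+0+0+0+0 mod 2 = 1
  c[18] = d·G[:,18] = (00110111100111101001110111)·(00000000000001000000000000) mod 2 = 0+0+0+0+0+0+0+0+0+0+0+0+0+1+0+0+0+0+0+0+0+0+0+0+0+0 mod 2 = 1
  c[19] = d·G[:,19] = (00110111100111101001110111)·(00000000000000100000000000) mod 2 = 0+0+0+0+0+0+0+0+0+0+0+0+0+0+1+0+0+0+0+0+0+0+0+0+0+0 mod 2 = 1
  c[20] = d·G[:,20] = (00110111100111101001110111)·(00000000000000010000000000) mod 2 = 0+0+0+0+0+0+0+0+0+0+0+0+0+0+0+0+0+0+0+0+0+0+0+0+0+0 mod 2 = 0
  c[21] = d·G[:,21] = (00110111100111101001110111)·(00000000000000001000000000) mod 2 = 0+0+0+0+0+0+0+0+0+0+0+0+0+0+0+0+1+0+0+0+0+0+0+0+0+0 mod 2 = 1
  c[22] = d·G[:,22] = (00110111100111101001110111)·(00000000000000000100000000) mod 2 = 0+0+0+0+0+0+0+0+0+0+0+0+0+0+0+0+0+0+0+0+0+0+0+0+0+0 mod 2 = 0
  c[23] = d·G[:,23] = (00110111100111101001110111)·(00000000000000000010000000) mod 2 = 0+0+0+0+0+0+0+0+0+0+0+0+0+0+0+0+0+0+0+0+0+0+0+0+0+0 mod 2 = 0
  c[24] = d·G[:,24] = (00110111100111101001110111)·(00000000000000000001000000) mod 2 = 0+0+0+0+0+0+0+0+0+0+0+0+0+0+0+0+0+0+0+1+0+0+0+0+0+0 mod 2 = 1
  c[25] = d·G[:,25] = (00110111100111101001110111)·(00000000000000000000100000) mod 2 = 0+0+0+0+0+0+0+0+0+0+0+0+0+0+0+0+0+0+0+0+1+0+0+0+0+0 mod 2 = 1
  c[26] = d·G[:,26] = (00110111100111101001110111)·(00000000000000000000010000) mod 2 = 0+0+0+0+0+0+0+0+0+0+0+0+0+0+0+0+0+0+0+0+0+1+0+0+0+0 mod 2 = 1
  c[27] = d·G[:,27] = (00110111100111101001110111)·(00000000000000000000001000) mod 2 = 0+0+0+0+0+0+0+0+0+0+0+0+0+0+0+0+0+0+0+0+0+0+0+0+0+0 mod 2 = 0
  c[28] = d·G[:,28] = (00110111100111101001110111)·(00000000000000000000000100) mod 2 = 0+0+0+0+0+0+0+0+0+0+0+0+0+0+0+0+0+0+0+0+0+0+0+1+0+0 mod 2 = 1
  c[29] = d·G[:,29] = (00110111100111101001110111)·(00000000000000000000000010) mod 2 = 0+0+0+0+0+0+0+0+0+0+0+0+0+0+0+0+0+0+0+0+0+0+0+0+1+0 mod 2 = 1
  c[30] = d·G[:,30] = (00110111100111101001110111)·(00000000000000000000000001) mod 2 = 0+0+0+0+0+0+0+0+0+0+0+0+0+0+0+0+0+0+0+0+0+0+0+0+0+1 mod 2 = 1
Codeword = 1101011001111001111101001110111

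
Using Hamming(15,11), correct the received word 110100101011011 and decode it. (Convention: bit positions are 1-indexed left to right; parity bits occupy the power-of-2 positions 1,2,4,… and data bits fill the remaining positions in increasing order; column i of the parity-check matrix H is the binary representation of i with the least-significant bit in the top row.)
Syndrome s = H · r^T (mod 2), r = 110100101011011:
  s[0] = (101010101010101)·(110100101011011) mod 2 = 1+0+0+0+0+0+1+0+1+0+1+0+0+0+1 mod 2 = 1
  s[1] = (011001100110011)·(110100101011011) mod 2 = 0+1+0+0+0+0+1+0+0+0+1+0+0+1+1 mod 2 = 1
  s[2] = (000111100001111)·(110100101011011) mod 2 = 0+0+0+1+0+0+1+0+0+0+0+1+0+1+1 mod 2 = 1
  s[3] = (000000011111111)·(110100101011011) mod 2 = 0+0+0+0+0+0+0+0+1+0+1+1+0+1+1 mod 2 = 1
Syndrome = 1111
Column 15 of H equals this syndrome → error at bit 15 (1-indexed).
Flip bit 15: 110100101011011 → 110100101011010
Extract data bits at positions {3,5,6,7,9,10,11,12,13,14,15}: 00011011010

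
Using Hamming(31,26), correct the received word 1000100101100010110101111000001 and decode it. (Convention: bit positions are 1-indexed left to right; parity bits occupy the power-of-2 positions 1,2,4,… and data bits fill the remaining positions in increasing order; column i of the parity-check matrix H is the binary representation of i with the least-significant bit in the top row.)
Syndrome s = H · r^T (mod 2), r = 1000100101100010110101111000001:
  s[0] = (1010101010101010101010101010101)·(1000100101100010110101111000001) mod 2 = 1+0+0+0+1+0+0+0+0+0+1+0+0+0+1+0+1+0+0+0+0+0+1+0+1+0+0+0+0+0+1 mod 2 = 0
  s[1] = (0110011001100110011001100110011)·(1000100101100010110101111000001) mod 2 = 0+0+0+0+0+0+0+0+0+1+1+0+0+0+1+0+0+1+0+0+0+1+1+0+0+0+0+0+0+0+1 mod 2 = 1
  s[2] = (0001111000011110000111100001111)·(1000100101100010110101111000001) mod 2 = 0+0+0+0+1+0+0+0+0+0+0+0+0+0+1+0+0+0+0+1+0+1+1+0+0+0+0+0+0+0+1 mod 2 = 0
  s[3] = (0000000111111110000000011111111)·(1000100101100010110101111000001) mod 2 = 0+0+0+0+0+0+0+1+0+1+1+0+0+0+1+0+0+0+0+0+0+0+0+1+1+0+0+0+0+0+1 mod 2 = 1
  s[4] = (0000000000000001111111111111111)·(1000100101100010110101111000001) mod 2 = 0+0+0+0+0+0+0+0+0+0+0+0+0+0+0+0+1+1+0+1+0+1+1+1+1+0+0+0+0+0+1 mod 2 = 0
Syndrome = 01010
Column 10 of H equals this syndrome → error at bit 10 (1-indexed).
Flip bit 10: 1000100101100010110101111000001 → 1000100100100010110101111000001
Extract data bits at positions {3,5,6,7,9,10,11,12,13,14,15,17,18,19,20,21,22,23,24,25,26,27,28,29,30,31}: 01000010001110101111000001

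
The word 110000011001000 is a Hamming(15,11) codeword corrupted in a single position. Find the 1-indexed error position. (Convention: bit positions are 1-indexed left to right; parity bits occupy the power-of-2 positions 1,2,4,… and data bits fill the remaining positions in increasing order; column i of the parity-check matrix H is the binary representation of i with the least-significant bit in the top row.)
Syndrome s = H · r^T (mod 2), r = 110000011001000:
  s[0] = (101010101010101)·(110000011001000) mod 2 = 1+0+0+0+0+0+0+0+1+0+0+0+0+0+0 mod 2 = 0
  s[1] = (011001100110011)·(110000011001000) mod 2 = 0+1+0+0+0+0+0+0+0+0+0+0+0+0+0 mod 2 = 1
  s[2] = (000111100001111)·(110000011001000) mod 2 = 0+0+0+0+0+0+0+0+0+0+0+1+0+0+0 mod 2 = 1
  s[3] = (000000011111111)·(110000011001000) mod 2 = 0+0+0+0+0+0+0+1+1+0+0+1+0+0+0 mod 2 = 1
Syndrome = 0111
Column i of H is the binary representation of i, so the syndrome is the binary index of the flipped bit.
Read s = 0111 with s[0] as LSB: 0·2^0 + 1·2^1 + 1·2^2 + 1·2^3 = 14.
Error is at bit position 14.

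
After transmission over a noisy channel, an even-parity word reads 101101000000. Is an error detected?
Sum of received bits: 1+0+1+1+0+1+0+0+0+0+0+0 = 4; 4 mod 2 = 0. Result is 0 → no error detected.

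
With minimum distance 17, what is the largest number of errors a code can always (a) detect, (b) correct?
(a) Detection requires d_min ≥ e+1, so e ≤ d_min − 1 = 16.
(b) Correction requires d_min ≥ 2t+1, so t ≤ ⌊(d_min − 1)/2⌋ = ⌊16/2⌋ = 8.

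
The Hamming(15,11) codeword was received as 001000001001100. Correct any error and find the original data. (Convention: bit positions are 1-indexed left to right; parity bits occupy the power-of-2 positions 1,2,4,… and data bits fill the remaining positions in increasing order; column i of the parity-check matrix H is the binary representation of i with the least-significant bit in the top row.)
Syndrome s = H · r^T (mod 2), r = 001000001001100:
  s[0] = (101010101010101)·(001000001001100) mod 2 = 0+0+1+0+0+0+0+0+1+0+0+0+1+0+0 mod 2 = 1
  s[1] = (011001100110011)·(001000001001100) mod 2 = 0+0+1+0+0+0+0+0+0+0+0+0+0+0+0 mod 2 = 1
  s[2] = (000111100001111)·(001000001001100) mod 2 = 0+0+0+0+0+0+0+0+0+0+0+1+1+0+0 mod 2 = 0
  s[3] = (000000011111111)·(001000001001100) mod 2 = 0+0+0+0+0+0+0+0+1+0+0+1+1+0+0 mod 2 = 1
Syndrome = 1101
Column 11 of H equals this syndrome → error at bit 11 (1-indexed).
Flip bit 11: 001000001001100 → 001000001011100
Extract data bits at positions {3,5,6,7,9,10,11,12,13,14,15}: 10001011100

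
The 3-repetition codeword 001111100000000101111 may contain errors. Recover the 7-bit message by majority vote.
Split into 3-bit blocks and majority-vote each:
  block 1 = 001: 1 ones, 2 zeros → 0
  block 2 = 111: 3 ones, 0 zeros → 1
  block 3 = 100: 1 ones, 2 zeros → 0
  block 4 = 000: 0 ones, 3 zeros → 0
  block 5 = 000: 0 ones, 3 zeros → 0
  block 6 = 101: 2 ones, 1 zeros → 1
  block 7 = 111: 3 ones, 0 zeros → 1
Decoded = 0100011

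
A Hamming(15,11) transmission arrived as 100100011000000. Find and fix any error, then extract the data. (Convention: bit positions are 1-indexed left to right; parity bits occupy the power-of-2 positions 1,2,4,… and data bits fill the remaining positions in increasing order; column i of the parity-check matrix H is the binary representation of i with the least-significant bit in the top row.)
Syndrome s = H · r^T (mod 2), r = 100100011000000:
  s[0] = (101010101010101)·(100100011000000) mod 2 = 1+0+0+0+0+0+0+0+1+0+0+0+0+0+0 mod 2 = 0
  s[1] = (011001100110011)·(100100011000000) mod 2 = 0+0+0+0+0+0+0+0+0+0+0+0+0+0+0 mod 2 = 0
  s[2] = (000111100001111)·(100100011000000) mod 2 = 0+0+0+1+0+0+0+0+0+0+0+0+0+0+0 mod 2 = 1
  s[3] = (000000011111111)·(100100011000000) mod 2 = 0+0+0+0+0+0+0+1+1+0+0+0+0+0+0 mod 2 = 0
Syndrome = 0010
Column 4 of H equals this syndrome → error at bit 4 (1-indexed).
Flip bit 4: 100100011000000 → 100000011000000
Extract data bits at positions {3,5,6,7,9,10,11,12,13,14,15}: 00001000000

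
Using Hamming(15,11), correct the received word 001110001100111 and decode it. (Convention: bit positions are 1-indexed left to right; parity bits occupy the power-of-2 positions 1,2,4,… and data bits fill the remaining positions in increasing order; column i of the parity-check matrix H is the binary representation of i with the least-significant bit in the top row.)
Syndrome s = H · r^T (mod 2), r = 001110001100111:
  s[0] = (101010101010101)·(001110001100111) mod 2 = 0+0+1+0+1+0+0+0+1+0+0+0+1+0+1 mod 2 = 1
  s[1] = (011001100110011)·(001110001100111) mod 2 = 0+0+1+0+0+0+0+0+0+1+0+0+0+1+1 mod 2 = 0
  s[2] = (000111100001111)·(001110001100111) mod 2 = 0+0+0+1+1+0+0+0+0+0+0+0+1+1+1 mod 2 = 1
  s[3] = (000000011111111)·(001110001100111) mod 2 = 0+0+0+0+0+0+0+0+1+1+0+0+1+1+1 mod 2 = 1
Syndrome = 1011
Column 13 of H equals this syndrome → error at bit 13 (1-indexed).
Flip bit 13: 001110001100111 → 001110001100011
Extract data bits at positions {3,5,6,7,9,10,11,12,13,14,15}: 11001100011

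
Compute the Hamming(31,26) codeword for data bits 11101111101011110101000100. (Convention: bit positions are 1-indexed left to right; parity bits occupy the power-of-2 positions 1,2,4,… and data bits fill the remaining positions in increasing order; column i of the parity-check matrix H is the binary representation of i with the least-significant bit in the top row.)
Codeword c = d · G (mod 2), d = 11101111101011110101000100:
  c[0] = d·G[:,0] = (11101111101011110101000100)·(11011010101101010101010101) mod 2 = 1+1+0+0+1+0+1+0+1+0+1+0+0+1+0+1+0+1+0+1+0+0+0+1+0+0 mod 2 = 1
  c[1] = d·G[:,1] = (11101111101011110101000100)·(10110110011011001100110011) mod 2 = 1+0+1+0+0+1+1+0+0+0+1+0+1+1+0+0+0+1+0+0+0+0+0+0+0+0 mod 2 = 0
  c[2] = d·G[:,2] = (11101111101011110101000100)·(10000000000000000000000000) mod 2 = 1+0+0+0+0+0+0+0+0+0+0+0+0+0+0+0+0+0+0+0+0+0+0+0+0+0 mod 2 = 1
  c[3] = d·G[:,3] = (11101111101011110101000100)·(01110001111000111100001111) mod 2 = 0+1+1+0+0+0+0+1+1+0+1+0+0+0+1+1+0+1+0+0+0+0+0+1+0+0 mod 2 = 1
  c[4] = d·G[:,4] = (11101111101011110101000100)·(01000000000000000000000000) mod 2 = 0+1+0+0+0+0+0+0+0+0+0+0+0+0+0+0+0+0+0+0+0+0+0+0+0+0 mod 2 = 1
  c[5] = d·G[:,5] = (11101111101011110101000100)·(00100000000000000000000000) mod 2 = 0+0+1+0+0+0+0+0+0+0+0+0+0+0+0+0+0+0+0+0+0+0+0+0+0+0 mod 2 = 1
  c[6] = d·G[:,6] = (11101111101011110101000100)·(00010000000000000000000000) mod 2 = 0+0+0+0+0+0+0+0+0+0+0+0+0+0+0+0+0+0+0+0+0+0+0+0+0+0 mod 2 = 0
  c[7] = d·G[:,7] = (11101111101011110101000100)·(00001111111000000011111111) mod 2 = 0+0+0+0+1+1+1+1+1+0+1+0+0+0+0+0+0+0+0+1+0+0+0+1+0+0 mod 2 = 0
  c[8] = d·G[:,8] = (11101111101011110101000100)·(00001000000000000000000000) mod 2 = 0+0+0+0+1+0+0+0+0+0+0+0+0+0+0+0+0+0+0+0+0+0+0+0+0+0 mod 2 = 1
  c[9] = d·G[:,9] = (11101111101011110101000100)·(00000100000000000000000000) mod 2 = 0+0+0+0+0+1+0+0+0+0+0+0+0+0+0+0+0+0+0+0+0+0+0+0+0+0 mod 2 = 1
  c[10] = d·G[:,10] = (11101111101011110101000100)·(00000010000000000000000000) mod 2 = 0+0+0+0+0+0+1+0+0+0+0+0+0+0+0+0+0+0+0+0+0+0+0+0+0+0 mod 2 = 1
  c[11] = d·G[:,11] = (11101111101011110101000100)·(00000001000000000000000000) mod 2 = 0+0+0+0+0+0+0+1+0+0+0+0+0+0+0+0+0+0+0+0+0+0+0+0+0+0 mod 2 = 1
  c[12] = d·G[:,12] = (11101111101011110101000100)·(00000000100000000000000000) mod 2 = 0+0+0+0+0+0+0+0+1+0+0+0+0+0+0+0+0+0+0+0+0+0+0+0+0+0 mod 2 = 1
  c[13] = d·G[:,13] = (11101111101011110101000100)·(00000000010000000000000000) mod 2 = 0+0+0+0+0+0+0+0+0+0+0+0+0+0+0+0+0+0+0+0+0+0+0+0+0+0 mod 2 = 0
  c[14] = d·G[:,14] = (11101111101011110101000100)·(00000000001000000000000000) mod 2 = 0+0+0+0+0+0+0+0+0+0+1+0+0+0+0+0+0+0+0+0+0+0+0+0+0+0 mod 2 = 1
  c[15] = d·G[:,15] = (11101111101011110101000100)·(00000000000111111111111111) mod 2 = 0+0+0+0+0+0+0+0+0+0+0+0+1+1+1+1+0+1+0+1+0+0+0+1+0+0 mod 2 = 1
  c[16] = d·G[:,16] = (11101111101011110101000100)·(00000000000100000000000000) mod 2 = 0+0+0+0+0+0+0+0+0+0+0+0+0+0+0+0+0+0+0+0+0+0+0+0+0+0 mod 2 = 0
  c[17] = d·G[:,17] = (11101111101011110101000100)·(00000000000010000000000000) mod 2 = 0+0+0+0+0+0+0+0+0+0+0+0+1+0+0+0+0+0+0+0+0+0+0+0+0+0 mod 2 = 1
  c[18] = d·G[:,18] = (11101111101011110101000100)·(00000000000001000000000000) mod 2 = 0+0+0+0+0+0+0+0+0+0+0+0+0+1+0+0+0+0+0+0+0+0+0+0+0+0 mod 2 = 1
  c[19] = d·G[:,19] = (11101111101011110101000100)·(00000000000000100000000000) mod 2 = 0+0+0+0+0+0+0+0+0+0+0+0+0+0+1+0+0+0+0+0+0+0+0+0+0+0 mod 2 = 1
  c[20] = d·G[:,20] = (11101111101011110101000100)·(00000000000000010000000000) mod 2 = 0+0+0+0+0+0+0+0+0+0+0+0+0+0+0+1+0+0+0+0+0+0+0+0+0+0 mod 2 = 1
  c[21] = d·G[:,21] = (11101111101011110101000100)·(00000000000000001000000000) mod 2 = 0+0+0+0+0+0+0+0+0+0+0+0+0+0+0+0+0+0+0+0+0+0+0+0+0+0 mod 2 = 0
  c[22] = d·G[:,22] = (11101111101011110101000100)·(00000000000000000100000000) mod 2 = 0+0+0+0+0+0+0+0+0+0+0+0+0+0+0+0+0+1+0+0+0+0+0+0+0+0 mod 2 = 1
  c[23] = d·G[:,23] = (11101111101011110101000100)·(00000000000000000010000000) mod 2 = 0+0+0+0+0+0+0+0+0+0+0+0+0+0+0+0+0+0+0+0+0+0+0+0+0+0 mod 2 = 0
  c[24] = d·G[:,24] = (11101111101011110101000100)·(00000000000000000001000000) mod 2 = 0+0+0+0+0+0+0+0+0+0+0+0+0+0+0+0+0+0+0+1+0+0+0+0+0+0 mod 2 = 1
  c[25] = d·G[:,25] = (11101111101011110101000100)·(00000000000000000000100000) mod 2 = 0+0+0+0+0+0+0+0+0+0+0+0+0+0+0+0+0+0+0+0+0+0+0+0+0+0 mod 2 = 0
  c[26] = d·G[:,26] = (11101111101011110101000100)·(00000000000000000000010000) mod 2 = 0+0+0+0+0+0+0+0+0+0+0+0+0+0+0+0+0+0+0+0+0+0+0+0+0+0 mod 2 = 0
  c[27] = d·G[:,27] = (11101111101011110101000100)·(00000000000000000000001000) mod 2 = 0+0+0+0+0+0+0+0+0+0+0+0+0+0+0+0+0+0+0+0+0+0+0+0+0+0 mod 2 = 0
  c[28] = d·G[:,28] = (11101111101011110101000100)·(00000000000000000000000100) mod 2 = 0+0+0+0+0+0+0+0+0+0+0+0+0+0+0+0+0+0+0+0+0+0+0+1+0+0 mod 2 = 1
  c[29] = d·G[:,29] = (11101111101011110101000100)·(00000000000000000000000010) mod 2 = 0+0+0+0+0+0+0+0+0+0+0+0+0+0+0+0+0+0+0+0+0+0+0+0+0+0 mod 2 = 0
  c[30] = d·G[:,30] = (11101111101011110101000100)·(00000000000000000000000001) mod 2 = 0+0+0+0+0+0+0+0+0+0+0+0+0+0+0+0+0+0+0+0+0+0+0+0+0+0 mod 2 = 0
Codeword = 1011110011111011011110101000100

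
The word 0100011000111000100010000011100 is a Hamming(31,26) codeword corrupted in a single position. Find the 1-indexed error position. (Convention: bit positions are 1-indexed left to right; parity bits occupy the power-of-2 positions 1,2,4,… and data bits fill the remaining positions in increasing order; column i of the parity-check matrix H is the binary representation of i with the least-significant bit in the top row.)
Syndrome s = H · r^T (mod 2), r = 0100011000111000100010000011100:
  s[0] = (1010101010101010101010101010101)·(0100011000111000100010000011100) mod 2 = 0+0+0+0+0+0+1+0+0+0+1+0+1+0+0+0+1+0+0+0+1+0+0+0+0+0+1+0+1+0+0 mod 2 = 1
  s[1] = (0110011001100110011001100110011)·(0100011000111000100010000011100) mod 2 = 0+1+0+0+0+1+1+0+0+0+1+0+0+0+0+0+0+0+0+0+0+0+0+0+0+0+1+0+0+0+0 mod 2 = 1
  s[2] = (0001111000011110000111100001111)·(0100011000111000100010000011100) mod 2 = 0+0+0+0+0+1+1+0+0+0+0+1+1+0+0+0+0+0+0+0+1+0+0+0+0+0+0+1+1+0+0 mod 2 = 1
  s[3] = (0000000111111110000000011111111)·(0100011000111000100010000011100) mod 2 = 0+0+0+0+0+0+0+0+0+0+1+1+1+0+0+0+0+0+0+0+0+0+0+0+0+0+1+1+1+0+0 mod 2 = 0
  s[4] = (0000000000000001111111111111111)·(0100011000111000100010000011100) mod 2 = 0+0+0+0+0+0+0+0+0+0+0+0+0+0+0+0+1+0+0+0+1+0+0+0+0+0+1+1+1+0+0 mod 2 = 1
Syndrome = 11101
Column i of H is the binary representation of i, so the syndrome is the binary index of the flipped bit.
Read s = 11101 with s[0] as LSB: 1·2^0 + 1·2^1 + 1·2^2 + 0·2^3 + 1·2^4 = 23.
Error is at bit position 23.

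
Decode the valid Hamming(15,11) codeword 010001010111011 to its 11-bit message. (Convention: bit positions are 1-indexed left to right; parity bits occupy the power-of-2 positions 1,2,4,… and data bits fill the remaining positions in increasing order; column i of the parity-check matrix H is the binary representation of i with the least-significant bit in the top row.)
Parity bits occupy power-of-2 positions; data bits are at positions {3,5,6,7,9,10,11,12,13,14,15} (1-indexed).
Extract: c[3]=0 c[5]=0 c[6]=1 c[7]=0 c[9]=0 c[10]=1 c[11]=1 c[12]=1 c[13]=0 c[14]=1 c[15]=1
Data = 00100111011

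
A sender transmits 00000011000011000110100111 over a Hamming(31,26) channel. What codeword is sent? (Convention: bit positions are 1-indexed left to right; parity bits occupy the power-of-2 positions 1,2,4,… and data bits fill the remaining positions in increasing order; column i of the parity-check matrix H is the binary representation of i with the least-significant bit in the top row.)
Codeword c = d · G (mod 2), d = 00000011000011000110100111:
  c[0] = d·G[:,0] = (00000011000011000110100111)·(11011010101101010101010101) mod 2 = 0+0+0+0+0+0+1+0+0+0+0+0+0+1+0+0+0+1+0+0+0+0+0+1+0+1 mod 2 = 1
  c[1] = d·G[:,1] = (00000011000011000110100111)·(10110110011011001100110011) mod 2 = 0+0+0+0+0+0+1+0+0+0+0+0+1+1+0+0+0+1+0+0+1+0+0+0+1+1 mod 2 = 1
  c[2] = d·G[:,2] = (00000011000011000110100111)·(10000000000000000000000000) mod 2 = 0+0+0+0+0+0+0+0+0+0+0+0+0+0+0+0+0+0+0+0+0+0+0+0+0+0 mod 2 = 0
  c[3] = d·G[:,3] = (00000011000011000110100111)·(01110001111000111100001111) mod 2 = 0+0+0+0+0+0+0+1+0+0+0+0+0+0+0+0+0+1+0+0+0+0+0+1+1+1 mod 2 = 1
  c[4] = d·G[:,4] = (00000011000011000110100111)·(01000000000000000000000000) mod 2 = 0+0+0+0+0+0+0+0+0+0+0+0+0+0+0+0+0+0+0+0+0+0+0+0+0+0 mod 2 = 0
  c[5] = d·G[:,5] = (00000011000011000110100111)·(00100000000000000000000000) mod 2 = 0+0+0+0+0+0+0+0+0+0+0+0+0+0+0+0+0+0+0+0+0+0+0+0+0+0 mod 2 = 0
  c[6] = d·G[:,6] = (00000011000011000110100111)·(00010000000000000000000000) mod 2 = 0+0+0+0+0+0+0+0+0+0+0+0+0+0+0+0+0+0+0+0+0+0+0+0+0+0 mod 2 = 0
  c[7] = d·G[:,7] = (00000011000011000110100111)·(00001111111000000011111111) mod 2 = 0+0+0+0+0+0+1+1+0+0+0+0+0+0+0+0+0+0+1+0+1+0+0+1+1+1 mod 2 = 1
  c[8] = d·G[:,8] = (00000011000011000110100111)·(00001000000000000000000000) mod 2 = 0+0+0+0+0+0+0+0+0+0+0+0+0+0+0+0+0+0+0+0+0+0+0+0+0+0 mod 2 = 0
  c[9] = d·G[:,9] = (00000011000011000110100111)·(00000100000000000000000000) mod 2 = 0+0+0+0+0+0+0+0+0+0+0+0+0+0+0+0+0+0+0+0+0+0+0+0+0+0 mod 2 = 0
  c[10] = d·G[:,10] = (00000011000011000110100111)·(00000010000000000000000000) mod 2 = 0+0+0+0+0+0+1+0+0+0+0+0+0+0+0+0+0+0+0+0+0+0+0+0+0+0 mod 2 = 1
  c[11] = d·G[:,11] = (00000011000011000110100111)·(00000001000000000000000000) mod 2 = 0+0+0+0+0+0+0+1+0+0+0+0+0+0+0+0+0+0+0+0+0+0+0+0+0+0 mod 2 = 1
  c[12] = d·G[:,12] = (00000011000011000110100111)·(00000000100000000000000000) mod 2 = 0+0+0+0+0+0+0+0+0+0+0+0+0+0+0+0+0+0+0+0+0+0+0+0+0+0 mod 2 = 0
  c[13] = d·G[:,13] = (00000011000011000110100111)·(00000000010000000000000000) mod 2 = 0+0+0+0+0+0+0+0+0+0+0+0+0+0+0+0+0+0+0+0+0+0+0+0+0+0 mod 2 = 0
  c[14] = d·G[:,14] = (00000011000011000110100111)·(00000000001000000000000000) mod 2 = 0+0+0+0+0+0+0+0+0+0+0+0+0+0+0+0+0+0+0+0+0+0+0+0+0+0 mod 2 = 0
  c[15] = d·G[:,15] = (00000011000011000110100111)·(00000000000111111111111111) mod 2 = 0+0+0+0+0+0+0+0+0+0+0+0+1+1+0+0+0+1+1+0+1+0+0+1+1+1 mod 2 = 0
  c[16] = d·G[:,16] = (00000011000011000110100111)·(00000000000100000000000000) mod 2 = 0+0+0+0+0+0+0+0+0+0+0+0+0+0+0+0+0+0+0+0+0+0+0+0+0+0 mod 2 = 0
  c[17] = d·G[:,17] = (00000011000011000110100111)·(00000000000010000000000000) mod 2 = 0+0+0+0+0+0+0+0+0+0+0+0+1+0+0+0+0+0+0+0+0+0+0+0+0+0 mod 2 = 1
  c[18] = d·G[:,18] = (00000011000011000110100111)·(00000000000001000000000000) mod 2 = 0+0+0+0+0+0+0+0+0+0+0+0+0+1+0+0+0+0+0+0+0+0+0+0+0+0 mod 2 = 1
  c[19] = d·G[:,19] = (00000011000011000110100111)·(00000000000000100000000000) mod 2 = 0+0+0+0+0+0+0+0+0+0+0+0+0+0+0+0+0+0+0+0+0+0+0+0+0+0 mod 2 = 0
  c[20] = d·G[:,20] = (00000011000011000110100111)·(00000000000000010000000000) mod 2 = 0+0+0+0+0+0+0+0+0+0+0+0+0+0+0+0+0+0+0+0+0+0+0+0+0+0 mod 2 = 0
  c[21] = d·G[:,21] = (00000011000011000110100111)·(00000000000000001000000000) mod 2 = 0+0+0+0+0+0+0+0+0+0+0+0+0+0+0+0+0+0+0+0+0+0+0+0+0+0 mod 2 = 0
  c[22] = d·G[:,22] = (00000011000011000110100111)·(00000000000000000100000000) mod 2 = 0+0+0+0+0+0+0+0+0+0+0+0+0+0+0+0+0+1+0+0+0+0+0+0+0+0 mod 2 = 1
  c[23] = d·G[:,23] = (00000011000011000110100111)·(00000000000000000010000000) mod 2 = 0+0+0+0+0+0+0+0+0+0+0+0+0+0+0+0+0+0+1+0+0+0+0+0+0+0 mod 2 = 1
  c[24] = d·G[:,24] = (00000011000011000110100111)·(00000000000000000001000000) mod 2 = 0+0+0+0+0+0+0+0+0+0+0+0+0+0+0+0+0+0+0+0+0+0+0+0+0+0 mod 2 = 0
  c[25] = d·G[:,25] = (00000011000011000110100111)·(00000000000000000000100000) mod 2 = 0+0+0+0+0+0+0+0+0+0+0+0+0+0+0+0+0+0+0+0+1+0+0+0+0+0 mod 2 = 1
  c[26] = d·G[:,26] = (00000011000011000110100111)·(00000000000000000000010000) mod 2 = 0+0+0+0+0+0+0+0+0+0+0+0+0+0+0+0+0+0+0+0+0+0+0+0+0+0 mod 2 = 0
  c[27] = d·G[:,27] = (00000011000011000110100111)·(00000000000000000000001000) mod 2 = 0+0+0+0+0+0+0+0+0+0+0+0+0+0+0+0+0+0+0+0+0+0+0+0+0+0 mod 2 = 0
  c[28] = d·G[:,28] = (00000011000011000110100111)·(00000000000000000000000100) mod 2 = 0+0+0+0+0+0+0+0+0+0+0+0+0+0+0+0+0+0+0+0+0+0+0+1+0+0 mod 2 = 1
  c[29] = d·G[:,29] = (00000011000011000110100111)·(00000000000000000000000010) mod 2 = 0+0+0+0+0+0+0+0+0+0+0+0+0+0+0+0+0+0+0+0+0+0+0+0+1+0 mod 2 = 1
  c[30] = d·G[:,30] = (00000011000011000110100111)·(00000000000000000000000001) mod 2 = 0+0+0+0+0+0+0+0+0+0+0+0+0+0+0+0+0+0+0+0+0+0+0+0+0+1 mod 2 = 1
Codeword = 1101000100110000011000110100111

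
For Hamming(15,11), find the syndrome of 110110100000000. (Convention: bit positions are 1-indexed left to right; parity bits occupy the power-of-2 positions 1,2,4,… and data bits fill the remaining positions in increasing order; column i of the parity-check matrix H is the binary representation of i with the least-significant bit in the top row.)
Syndrome s = H · r^T (mod 2), r = 110110100000000:
  s[0] = (101010101010101)·(110110100000000) mod 2 = 1+0+0+0+1+0+1+0+0+0+0+0+0+0+0 mod 2 = 1
  s[1] = (011001100110011)·(110110100000000) mod 2 = 0+1+0+0+0+0+1+0+0+0+0+0+0+0+0 mod 2 = 0
  s[2] = (000111100001111)·(110110100000000) mod 2 = 0+0+0+1+1+0+1+0+0+0+0+0+0+0+0 mod 2 = 1
  s[3] = (000000011111111)·(110110100000000) mod 2 = 0+0+0+0+0+0+0+0+0+0+0+0+0+0+0 mod 2 = 0
Syndrome = 1010
Non-zero syndrome: error at position 5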